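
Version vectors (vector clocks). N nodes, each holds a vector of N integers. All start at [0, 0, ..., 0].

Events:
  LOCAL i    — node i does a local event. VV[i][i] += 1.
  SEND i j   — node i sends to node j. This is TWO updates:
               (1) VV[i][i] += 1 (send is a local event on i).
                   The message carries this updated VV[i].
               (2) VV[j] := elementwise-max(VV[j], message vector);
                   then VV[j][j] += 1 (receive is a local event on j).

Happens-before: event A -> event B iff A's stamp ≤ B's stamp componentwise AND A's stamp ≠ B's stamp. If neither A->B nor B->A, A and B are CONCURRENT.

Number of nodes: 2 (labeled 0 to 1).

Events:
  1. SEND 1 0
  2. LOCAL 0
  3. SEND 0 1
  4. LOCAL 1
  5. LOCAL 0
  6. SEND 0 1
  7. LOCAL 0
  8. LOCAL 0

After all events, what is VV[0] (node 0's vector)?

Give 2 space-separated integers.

Initial: VV[0]=[0, 0]
Initial: VV[1]=[0, 0]
Event 1: SEND 1->0: VV[1][1]++ -> VV[1]=[0, 1], msg_vec=[0, 1]; VV[0]=max(VV[0],msg_vec) then VV[0][0]++ -> VV[0]=[1, 1]
Event 2: LOCAL 0: VV[0][0]++ -> VV[0]=[2, 1]
Event 3: SEND 0->1: VV[0][0]++ -> VV[0]=[3, 1], msg_vec=[3, 1]; VV[1]=max(VV[1],msg_vec) then VV[1][1]++ -> VV[1]=[3, 2]
Event 4: LOCAL 1: VV[1][1]++ -> VV[1]=[3, 3]
Event 5: LOCAL 0: VV[0][0]++ -> VV[0]=[4, 1]
Event 6: SEND 0->1: VV[0][0]++ -> VV[0]=[5, 1], msg_vec=[5, 1]; VV[1]=max(VV[1],msg_vec) then VV[1][1]++ -> VV[1]=[5, 4]
Event 7: LOCAL 0: VV[0][0]++ -> VV[0]=[6, 1]
Event 8: LOCAL 0: VV[0][0]++ -> VV[0]=[7, 1]
Final vectors: VV[0]=[7, 1]; VV[1]=[5, 4]

Answer: 7 1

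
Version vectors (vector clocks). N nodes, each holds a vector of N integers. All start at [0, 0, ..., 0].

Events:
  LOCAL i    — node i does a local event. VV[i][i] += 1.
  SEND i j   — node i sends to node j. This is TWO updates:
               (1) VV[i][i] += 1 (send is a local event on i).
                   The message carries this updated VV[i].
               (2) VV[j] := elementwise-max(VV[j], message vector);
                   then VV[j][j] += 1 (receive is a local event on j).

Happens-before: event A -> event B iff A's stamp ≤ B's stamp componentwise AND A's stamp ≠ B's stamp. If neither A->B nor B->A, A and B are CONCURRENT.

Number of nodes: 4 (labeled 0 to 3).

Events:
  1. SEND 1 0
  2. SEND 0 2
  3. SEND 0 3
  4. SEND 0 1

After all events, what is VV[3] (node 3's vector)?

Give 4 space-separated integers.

Initial: VV[0]=[0, 0, 0, 0]
Initial: VV[1]=[0, 0, 0, 0]
Initial: VV[2]=[0, 0, 0, 0]
Initial: VV[3]=[0, 0, 0, 0]
Event 1: SEND 1->0: VV[1][1]++ -> VV[1]=[0, 1, 0, 0], msg_vec=[0, 1, 0, 0]; VV[0]=max(VV[0],msg_vec) then VV[0][0]++ -> VV[0]=[1, 1, 0, 0]
Event 2: SEND 0->2: VV[0][0]++ -> VV[0]=[2, 1, 0, 0], msg_vec=[2, 1, 0, 0]; VV[2]=max(VV[2],msg_vec) then VV[2][2]++ -> VV[2]=[2, 1, 1, 0]
Event 3: SEND 0->3: VV[0][0]++ -> VV[0]=[3, 1, 0, 0], msg_vec=[3, 1, 0, 0]; VV[3]=max(VV[3],msg_vec) then VV[3][3]++ -> VV[3]=[3, 1, 0, 1]
Event 4: SEND 0->1: VV[0][0]++ -> VV[0]=[4, 1, 0, 0], msg_vec=[4, 1, 0, 0]; VV[1]=max(VV[1],msg_vec) then VV[1][1]++ -> VV[1]=[4, 2, 0, 0]
Final vectors: VV[0]=[4, 1, 0, 0]; VV[1]=[4, 2, 0, 0]; VV[2]=[2, 1, 1, 0]; VV[3]=[3, 1, 0, 1]

Answer: 3 1 0 1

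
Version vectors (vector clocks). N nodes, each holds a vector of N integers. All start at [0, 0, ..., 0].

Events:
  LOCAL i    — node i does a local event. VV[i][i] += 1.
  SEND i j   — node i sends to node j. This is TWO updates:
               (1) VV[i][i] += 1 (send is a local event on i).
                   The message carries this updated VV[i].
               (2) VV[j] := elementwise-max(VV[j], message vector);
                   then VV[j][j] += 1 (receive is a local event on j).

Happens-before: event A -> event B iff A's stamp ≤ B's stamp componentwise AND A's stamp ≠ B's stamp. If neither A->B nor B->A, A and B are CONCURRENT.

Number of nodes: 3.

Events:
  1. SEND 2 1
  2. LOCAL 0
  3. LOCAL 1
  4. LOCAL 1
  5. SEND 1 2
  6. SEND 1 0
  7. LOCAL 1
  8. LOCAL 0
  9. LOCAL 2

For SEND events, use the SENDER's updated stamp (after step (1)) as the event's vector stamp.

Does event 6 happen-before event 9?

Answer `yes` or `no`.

Answer: no

Derivation:
Initial: VV[0]=[0, 0, 0]
Initial: VV[1]=[0, 0, 0]
Initial: VV[2]=[0, 0, 0]
Event 1: SEND 2->1: VV[2][2]++ -> VV[2]=[0, 0, 1], msg_vec=[0, 0, 1]; VV[1]=max(VV[1],msg_vec) then VV[1][1]++ -> VV[1]=[0, 1, 1]
Event 2: LOCAL 0: VV[0][0]++ -> VV[0]=[1, 0, 0]
Event 3: LOCAL 1: VV[1][1]++ -> VV[1]=[0, 2, 1]
Event 4: LOCAL 1: VV[1][1]++ -> VV[1]=[0, 3, 1]
Event 5: SEND 1->2: VV[1][1]++ -> VV[1]=[0, 4, 1], msg_vec=[0, 4, 1]; VV[2]=max(VV[2],msg_vec) then VV[2][2]++ -> VV[2]=[0, 4, 2]
Event 6: SEND 1->0: VV[1][1]++ -> VV[1]=[0, 5, 1], msg_vec=[0, 5, 1]; VV[0]=max(VV[0],msg_vec) then VV[0][0]++ -> VV[0]=[2, 5, 1]
Event 7: LOCAL 1: VV[1][1]++ -> VV[1]=[0, 6, 1]
Event 8: LOCAL 0: VV[0][0]++ -> VV[0]=[3, 5, 1]
Event 9: LOCAL 2: VV[2][2]++ -> VV[2]=[0, 4, 3]
Event 6 stamp: [0, 5, 1]
Event 9 stamp: [0, 4, 3]
[0, 5, 1] <= [0, 4, 3]? False. Equal? False. Happens-before: False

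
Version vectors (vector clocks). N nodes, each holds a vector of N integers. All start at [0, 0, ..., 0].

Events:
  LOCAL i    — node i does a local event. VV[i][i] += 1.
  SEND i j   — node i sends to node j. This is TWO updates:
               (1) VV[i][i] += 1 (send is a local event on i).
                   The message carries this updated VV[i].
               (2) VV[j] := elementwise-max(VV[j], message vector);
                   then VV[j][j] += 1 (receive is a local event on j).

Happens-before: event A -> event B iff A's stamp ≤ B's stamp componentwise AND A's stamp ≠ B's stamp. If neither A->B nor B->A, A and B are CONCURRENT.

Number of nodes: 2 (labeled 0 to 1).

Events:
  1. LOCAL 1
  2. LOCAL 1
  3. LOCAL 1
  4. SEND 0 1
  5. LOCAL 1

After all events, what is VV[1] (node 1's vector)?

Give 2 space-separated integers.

Answer: 1 5

Derivation:
Initial: VV[0]=[0, 0]
Initial: VV[1]=[0, 0]
Event 1: LOCAL 1: VV[1][1]++ -> VV[1]=[0, 1]
Event 2: LOCAL 1: VV[1][1]++ -> VV[1]=[0, 2]
Event 3: LOCAL 1: VV[1][1]++ -> VV[1]=[0, 3]
Event 4: SEND 0->1: VV[0][0]++ -> VV[0]=[1, 0], msg_vec=[1, 0]; VV[1]=max(VV[1],msg_vec) then VV[1][1]++ -> VV[1]=[1, 4]
Event 5: LOCAL 1: VV[1][1]++ -> VV[1]=[1, 5]
Final vectors: VV[0]=[1, 0]; VV[1]=[1, 5]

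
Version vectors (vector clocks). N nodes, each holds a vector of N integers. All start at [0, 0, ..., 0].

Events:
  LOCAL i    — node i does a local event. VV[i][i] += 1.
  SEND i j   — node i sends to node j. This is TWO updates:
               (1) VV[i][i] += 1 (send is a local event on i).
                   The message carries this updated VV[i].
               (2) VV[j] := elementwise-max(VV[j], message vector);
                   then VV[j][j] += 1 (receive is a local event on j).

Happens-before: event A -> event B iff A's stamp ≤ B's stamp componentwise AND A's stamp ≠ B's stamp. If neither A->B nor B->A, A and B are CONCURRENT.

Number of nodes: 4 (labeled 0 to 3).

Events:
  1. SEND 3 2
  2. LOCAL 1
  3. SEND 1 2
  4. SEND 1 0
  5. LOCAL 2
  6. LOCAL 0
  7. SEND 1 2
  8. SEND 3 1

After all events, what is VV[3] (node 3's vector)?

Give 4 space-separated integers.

Answer: 0 0 0 2

Derivation:
Initial: VV[0]=[0, 0, 0, 0]
Initial: VV[1]=[0, 0, 0, 0]
Initial: VV[2]=[0, 0, 0, 0]
Initial: VV[3]=[0, 0, 0, 0]
Event 1: SEND 3->2: VV[3][3]++ -> VV[3]=[0, 0, 0, 1], msg_vec=[0, 0, 0, 1]; VV[2]=max(VV[2],msg_vec) then VV[2][2]++ -> VV[2]=[0, 0, 1, 1]
Event 2: LOCAL 1: VV[1][1]++ -> VV[1]=[0, 1, 0, 0]
Event 3: SEND 1->2: VV[1][1]++ -> VV[1]=[0, 2, 0, 0], msg_vec=[0, 2, 0, 0]; VV[2]=max(VV[2],msg_vec) then VV[2][2]++ -> VV[2]=[0, 2, 2, 1]
Event 4: SEND 1->0: VV[1][1]++ -> VV[1]=[0, 3, 0, 0], msg_vec=[0, 3, 0, 0]; VV[0]=max(VV[0],msg_vec) then VV[0][0]++ -> VV[0]=[1, 3, 0, 0]
Event 5: LOCAL 2: VV[2][2]++ -> VV[2]=[0, 2, 3, 1]
Event 6: LOCAL 0: VV[0][0]++ -> VV[0]=[2, 3, 0, 0]
Event 7: SEND 1->2: VV[1][1]++ -> VV[1]=[0, 4, 0, 0], msg_vec=[0, 4, 0, 0]; VV[2]=max(VV[2],msg_vec) then VV[2][2]++ -> VV[2]=[0, 4, 4, 1]
Event 8: SEND 3->1: VV[3][3]++ -> VV[3]=[0, 0, 0, 2], msg_vec=[0, 0, 0, 2]; VV[1]=max(VV[1],msg_vec) then VV[1][1]++ -> VV[1]=[0, 5, 0, 2]
Final vectors: VV[0]=[2, 3, 0, 0]; VV[1]=[0, 5, 0, 2]; VV[2]=[0, 4, 4, 1]; VV[3]=[0, 0, 0, 2]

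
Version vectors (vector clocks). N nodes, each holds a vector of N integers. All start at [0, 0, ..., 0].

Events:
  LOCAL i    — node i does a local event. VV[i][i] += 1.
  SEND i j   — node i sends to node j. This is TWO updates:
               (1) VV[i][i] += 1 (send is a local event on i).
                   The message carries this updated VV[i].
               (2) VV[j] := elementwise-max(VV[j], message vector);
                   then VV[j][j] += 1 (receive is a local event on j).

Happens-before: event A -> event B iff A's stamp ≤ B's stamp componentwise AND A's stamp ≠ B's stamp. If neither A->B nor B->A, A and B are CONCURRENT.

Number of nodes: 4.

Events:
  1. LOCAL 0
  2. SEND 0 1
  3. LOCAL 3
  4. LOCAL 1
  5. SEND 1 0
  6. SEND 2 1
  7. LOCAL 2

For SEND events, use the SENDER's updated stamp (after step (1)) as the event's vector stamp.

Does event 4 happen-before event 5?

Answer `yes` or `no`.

Answer: yes

Derivation:
Initial: VV[0]=[0, 0, 0, 0]
Initial: VV[1]=[0, 0, 0, 0]
Initial: VV[2]=[0, 0, 0, 0]
Initial: VV[3]=[0, 0, 0, 0]
Event 1: LOCAL 0: VV[0][0]++ -> VV[0]=[1, 0, 0, 0]
Event 2: SEND 0->1: VV[0][0]++ -> VV[0]=[2, 0, 0, 0], msg_vec=[2, 0, 0, 0]; VV[1]=max(VV[1],msg_vec) then VV[1][1]++ -> VV[1]=[2, 1, 0, 0]
Event 3: LOCAL 3: VV[3][3]++ -> VV[3]=[0, 0, 0, 1]
Event 4: LOCAL 1: VV[1][1]++ -> VV[1]=[2, 2, 0, 0]
Event 5: SEND 1->0: VV[1][1]++ -> VV[1]=[2, 3, 0, 0], msg_vec=[2, 3, 0, 0]; VV[0]=max(VV[0],msg_vec) then VV[0][0]++ -> VV[0]=[3, 3, 0, 0]
Event 6: SEND 2->1: VV[2][2]++ -> VV[2]=[0, 0, 1, 0], msg_vec=[0, 0, 1, 0]; VV[1]=max(VV[1],msg_vec) then VV[1][1]++ -> VV[1]=[2, 4, 1, 0]
Event 7: LOCAL 2: VV[2][2]++ -> VV[2]=[0, 0, 2, 0]
Event 4 stamp: [2, 2, 0, 0]
Event 5 stamp: [2, 3, 0, 0]
[2, 2, 0, 0] <= [2, 3, 0, 0]? True. Equal? False. Happens-before: True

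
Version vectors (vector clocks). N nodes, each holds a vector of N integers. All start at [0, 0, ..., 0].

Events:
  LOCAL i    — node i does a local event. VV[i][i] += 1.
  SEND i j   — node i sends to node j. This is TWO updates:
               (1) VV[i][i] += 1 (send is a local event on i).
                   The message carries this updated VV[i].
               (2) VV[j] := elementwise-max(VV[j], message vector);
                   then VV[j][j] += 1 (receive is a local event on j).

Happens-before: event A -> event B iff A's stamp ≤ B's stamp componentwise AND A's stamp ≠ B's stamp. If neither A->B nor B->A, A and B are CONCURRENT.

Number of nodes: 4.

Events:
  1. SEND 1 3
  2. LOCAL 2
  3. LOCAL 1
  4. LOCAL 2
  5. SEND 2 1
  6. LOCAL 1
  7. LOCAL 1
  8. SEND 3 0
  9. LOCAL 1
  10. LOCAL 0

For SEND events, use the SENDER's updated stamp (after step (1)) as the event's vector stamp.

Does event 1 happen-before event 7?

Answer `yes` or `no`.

Answer: yes

Derivation:
Initial: VV[0]=[0, 0, 0, 0]
Initial: VV[1]=[0, 0, 0, 0]
Initial: VV[2]=[0, 0, 0, 0]
Initial: VV[3]=[0, 0, 0, 0]
Event 1: SEND 1->3: VV[1][1]++ -> VV[1]=[0, 1, 0, 0], msg_vec=[0, 1, 0, 0]; VV[3]=max(VV[3],msg_vec) then VV[3][3]++ -> VV[3]=[0, 1, 0, 1]
Event 2: LOCAL 2: VV[2][2]++ -> VV[2]=[0, 0, 1, 0]
Event 3: LOCAL 1: VV[1][1]++ -> VV[1]=[0, 2, 0, 0]
Event 4: LOCAL 2: VV[2][2]++ -> VV[2]=[0, 0, 2, 0]
Event 5: SEND 2->1: VV[2][2]++ -> VV[2]=[0, 0, 3, 0], msg_vec=[0, 0, 3, 0]; VV[1]=max(VV[1],msg_vec) then VV[1][1]++ -> VV[1]=[0, 3, 3, 0]
Event 6: LOCAL 1: VV[1][1]++ -> VV[1]=[0, 4, 3, 0]
Event 7: LOCAL 1: VV[1][1]++ -> VV[1]=[0, 5, 3, 0]
Event 8: SEND 3->0: VV[3][3]++ -> VV[3]=[0, 1, 0, 2], msg_vec=[0, 1, 0, 2]; VV[0]=max(VV[0],msg_vec) then VV[0][0]++ -> VV[0]=[1, 1, 0, 2]
Event 9: LOCAL 1: VV[1][1]++ -> VV[1]=[0, 6, 3, 0]
Event 10: LOCAL 0: VV[0][0]++ -> VV[0]=[2, 1, 0, 2]
Event 1 stamp: [0, 1, 0, 0]
Event 7 stamp: [0, 5, 3, 0]
[0, 1, 0, 0] <= [0, 5, 3, 0]? True. Equal? False. Happens-before: True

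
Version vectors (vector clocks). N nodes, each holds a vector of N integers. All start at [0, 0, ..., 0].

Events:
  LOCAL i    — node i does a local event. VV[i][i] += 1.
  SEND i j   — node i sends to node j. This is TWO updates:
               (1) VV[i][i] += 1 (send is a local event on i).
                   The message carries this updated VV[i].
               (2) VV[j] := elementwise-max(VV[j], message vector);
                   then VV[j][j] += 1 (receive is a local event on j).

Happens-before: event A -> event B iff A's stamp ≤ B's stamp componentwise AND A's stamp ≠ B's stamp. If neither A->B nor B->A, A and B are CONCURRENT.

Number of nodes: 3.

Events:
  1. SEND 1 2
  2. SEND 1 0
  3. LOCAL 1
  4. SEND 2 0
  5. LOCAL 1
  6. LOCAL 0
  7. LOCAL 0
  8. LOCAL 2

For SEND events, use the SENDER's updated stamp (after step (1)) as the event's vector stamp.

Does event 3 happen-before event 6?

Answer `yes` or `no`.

Answer: no

Derivation:
Initial: VV[0]=[0, 0, 0]
Initial: VV[1]=[0, 0, 0]
Initial: VV[2]=[0, 0, 0]
Event 1: SEND 1->2: VV[1][1]++ -> VV[1]=[0, 1, 0], msg_vec=[0, 1, 0]; VV[2]=max(VV[2],msg_vec) then VV[2][2]++ -> VV[2]=[0, 1, 1]
Event 2: SEND 1->0: VV[1][1]++ -> VV[1]=[0, 2, 0], msg_vec=[0, 2, 0]; VV[0]=max(VV[0],msg_vec) then VV[0][0]++ -> VV[0]=[1, 2, 0]
Event 3: LOCAL 1: VV[1][1]++ -> VV[1]=[0, 3, 0]
Event 4: SEND 2->0: VV[2][2]++ -> VV[2]=[0, 1, 2], msg_vec=[0, 1, 2]; VV[0]=max(VV[0],msg_vec) then VV[0][0]++ -> VV[0]=[2, 2, 2]
Event 5: LOCAL 1: VV[1][1]++ -> VV[1]=[0, 4, 0]
Event 6: LOCAL 0: VV[0][0]++ -> VV[0]=[3, 2, 2]
Event 7: LOCAL 0: VV[0][0]++ -> VV[0]=[4, 2, 2]
Event 8: LOCAL 2: VV[2][2]++ -> VV[2]=[0, 1, 3]
Event 3 stamp: [0, 3, 0]
Event 6 stamp: [3, 2, 2]
[0, 3, 0] <= [3, 2, 2]? False. Equal? False. Happens-before: False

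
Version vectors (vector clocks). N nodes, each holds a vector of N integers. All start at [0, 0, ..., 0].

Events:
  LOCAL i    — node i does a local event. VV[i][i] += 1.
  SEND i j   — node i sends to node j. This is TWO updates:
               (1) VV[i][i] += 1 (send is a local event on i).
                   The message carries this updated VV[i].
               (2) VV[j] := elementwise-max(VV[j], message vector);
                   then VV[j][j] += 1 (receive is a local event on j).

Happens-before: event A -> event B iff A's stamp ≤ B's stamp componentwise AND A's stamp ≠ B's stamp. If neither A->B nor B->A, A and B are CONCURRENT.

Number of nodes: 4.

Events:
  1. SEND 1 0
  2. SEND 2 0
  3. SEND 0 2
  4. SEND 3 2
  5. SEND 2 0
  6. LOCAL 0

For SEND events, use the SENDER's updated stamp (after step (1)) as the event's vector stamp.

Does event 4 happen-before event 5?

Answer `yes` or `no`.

Initial: VV[0]=[0, 0, 0, 0]
Initial: VV[1]=[0, 0, 0, 0]
Initial: VV[2]=[0, 0, 0, 0]
Initial: VV[3]=[0, 0, 0, 0]
Event 1: SEND 1->0: VV[1][1]++ -> VV[1]=[0, 1, 0, 0], msg_vec=[0, 1, 0, 0]; VV[0]=max(VV[0],msg_vec) then VV[0][0]++ -> VV[0]=[1, 1, 0, 0]
Event 2: SEND 2->0: VV[2][2]++ -> VV[2]=[0, 0, 1, 0], msg_vec=[0, 0, 1, 0]; VV[0]=max(VV[0],msg_vec) then VV[0][0]++ -> VV[0]=[2, 1, 1, 0]
Event 3: SEND 0->2: VV[0][0]++ -> VV[0]=[3, 1, 1, 0], msg_vec=[3, 1, 1, 0]; VV[2]=max(VV[2],msg_vec) then VV[2][2]++ -> VV[2]=[3, 1, 2, 0]
Event 4: SEND 3->2: VV[3][3]++ -> VV[3]=[0, 0, 0, 1], msg_vec=[0, 0, 0, 1]; VV[2]=max(VV[2],msg_vec) then VV[2][2]++ -> VV[2]=[3, 1, 3, 1]
Event 5: SEND 2->0: VV[2][2]++ -> VV[2]=[3, 1, 4, 1], msg_vec=[3, 1, 4, 1]; VV[0]=max(VV[0],msg_vec) then VV[0][0]++ -> VV[0]=[4, 1, 4, 1]
Event 6: LOCAL 0: VV[0][0]++ -> VV[0]=[5, 1, 4, 1]
Event 4 stamp: [0, 0, 0, 1]
Event 5 stamp: [3, 1, 4, 1]
[0, 0, 0, 1] <= [3, 1, 4, 1]? True. Equal? False. Happens-before: True

Answer: yes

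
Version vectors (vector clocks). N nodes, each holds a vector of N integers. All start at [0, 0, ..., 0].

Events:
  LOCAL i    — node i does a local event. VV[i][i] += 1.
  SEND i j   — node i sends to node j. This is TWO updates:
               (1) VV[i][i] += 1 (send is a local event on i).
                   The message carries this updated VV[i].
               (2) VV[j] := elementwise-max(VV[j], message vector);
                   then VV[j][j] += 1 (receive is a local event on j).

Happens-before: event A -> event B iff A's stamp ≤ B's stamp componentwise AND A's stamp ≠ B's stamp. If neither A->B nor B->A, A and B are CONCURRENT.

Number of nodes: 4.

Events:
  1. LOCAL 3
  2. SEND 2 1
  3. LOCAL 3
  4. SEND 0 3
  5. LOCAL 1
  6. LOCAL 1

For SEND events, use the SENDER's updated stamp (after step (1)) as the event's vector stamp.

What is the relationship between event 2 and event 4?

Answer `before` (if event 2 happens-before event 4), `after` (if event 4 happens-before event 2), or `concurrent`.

Initial: VV[0]=[0, 0, 0, 0]
Initial: VV[1]=[0, 0, 0, 0]
Initial: VV[2]=[0, 0, 0, 0]
Initial: VV[3]=[0, 0, 0, 0]
Event 1: LOCAL 3: VV[3][3]++ -> VV[3]=[0, 0, 0, 1]
Event 2: SEND 2->1: VV[2][2]++ -> VV[2]=[0, 0, 1, 0], msg_vec=[0, 0, 1, 0]; VV[1]=max(VV[1],msg_vec) then VV[1][1]++ -> VV[1]=[0, 1, 1, 0]
Event 3: LOCAL 3: VV[3][3]++ -> VV[3]=[0, 0, 0, 2]
Event 4: SEND 0->3: VV[0][0]++ -> VV[0]=[1, 0, 0, 0], msg_vec=[1, 0, 0, 0]; VV[3]=max(VV[3],msg_vec) then VV[3][3]++ -> VV[3]=[1, 0, 0, 3]
Event 5: LOCAL 1: VV[1][1]++ -> VV[1]=[0, 2, 1, 0]
Event 6: LOCAL 1: VV[1][1]++ -> VV[1]=[0, 3, 1, 0]
Event 2 stamp: [0, 0, 1, 0]
Event 4 stamp: [1, 0, 0, 0]
[0, 0, 1, 0] <= [1, 0, 0, 0]? False
[1, 0, 0, 0] <= [0, 0, 1, 0]? False
Relation: concurrent

Answer: concurrent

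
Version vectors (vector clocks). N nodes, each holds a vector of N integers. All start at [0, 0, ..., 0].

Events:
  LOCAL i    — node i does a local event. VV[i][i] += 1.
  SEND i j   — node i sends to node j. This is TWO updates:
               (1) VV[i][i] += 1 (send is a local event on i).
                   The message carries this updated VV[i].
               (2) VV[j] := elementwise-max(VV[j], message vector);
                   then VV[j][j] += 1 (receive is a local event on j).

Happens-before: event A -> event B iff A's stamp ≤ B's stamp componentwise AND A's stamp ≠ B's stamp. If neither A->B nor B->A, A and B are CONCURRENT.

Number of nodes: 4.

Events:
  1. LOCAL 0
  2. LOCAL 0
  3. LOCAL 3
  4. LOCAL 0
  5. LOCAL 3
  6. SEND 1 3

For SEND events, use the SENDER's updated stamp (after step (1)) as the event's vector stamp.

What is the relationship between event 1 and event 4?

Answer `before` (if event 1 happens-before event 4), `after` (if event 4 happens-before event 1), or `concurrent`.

Initial: VV[0]=[0, 0, 0, 0]
Initial: VV[1]=[0, 0, 0, 0]
Initial: VV[2]=[0, 0, 0, 0]
Initial: VV[3]=[0, 0, 0, 0]
Event 1: LOCAL 0: VV[0][0]++ -> VV[0]=[1, 0, 0, 0]
Event 2: LOCAL 0: VV[0][0]++ -> VV[0]=[2, 0, 0, 0]
Event 3: LOCAL 3: VV[3][3]++ -> VV[3]=[0, 0, 0, 1]
Event 4: LOCAL 0: VV[0][0]++ -> VV[0]=[3, 0, 0, 0]
Event 5: LOCAL 3: VV[3][3]++ -> VV[3]=[0, 0, 0, 2]
Event 6: SEND 1->3: VV[1][1]++ -> VV[1]=[0, 1, 0, 0], msg_vec=[0, 1, 0, 0]; VV[3]=max(VV[3],msg_vec) then VV[3][3]++ -> VV[3]=[0, 1, 0, 3]
Event 1 stamp: [1, 0, 0, 0]
Event 4 stamp: [3, 0, 0, 0]
[1, 0, 0, 0] <= [3, 0, 0, 0]? True
[3, 0, 0, 0] <= [1, 0, 0, 0]? False
Relation: before

Answer: before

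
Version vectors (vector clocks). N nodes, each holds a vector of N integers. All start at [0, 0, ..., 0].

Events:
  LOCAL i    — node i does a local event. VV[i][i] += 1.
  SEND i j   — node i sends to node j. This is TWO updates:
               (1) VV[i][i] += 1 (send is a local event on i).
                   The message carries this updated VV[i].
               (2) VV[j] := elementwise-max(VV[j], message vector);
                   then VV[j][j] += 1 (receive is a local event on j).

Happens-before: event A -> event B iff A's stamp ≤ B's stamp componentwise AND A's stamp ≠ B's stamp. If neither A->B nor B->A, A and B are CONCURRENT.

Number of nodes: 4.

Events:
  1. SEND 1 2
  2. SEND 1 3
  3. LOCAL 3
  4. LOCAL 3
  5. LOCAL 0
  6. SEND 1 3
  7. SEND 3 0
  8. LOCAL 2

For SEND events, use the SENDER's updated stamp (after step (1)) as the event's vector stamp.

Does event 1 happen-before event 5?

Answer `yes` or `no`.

Answer: no

Derivation:
Initial: VV[0]=[0, 0, 0, 0]
Initial: VV[1]=[0, 0, 0, 0]
Initial: VV[2]=[0, 0, 0, 0]
Initial: VV[3]=[0, 0, 0, 0]
Event 1: SEND 1->2: VV[1][1]++ -> VV[1]=[0, 1, 0, 0], msg_vec=[0, 1, 0, 0]; VV[2]=max(VV[2],msg_vec) then VV[2][2]++ -> VV[2]=[0, 1, 1, 0]
Event 2: SEND 1->3: VV[1][1]++ -> VV[1]=[0, 2, 0, 0], msg_vec=[0, 2, 0, 0]; VV[3]=max(VV[3],msg_vec) then VV[3][3]++ -> VV[3]=[0, 2, 0, 1]
Event 3: LOCAL 3: VV[3][3]++ -> VV[3]=[0, 2, 0, 2]
Event 4: LOCAL 3: VV[3][3]++ -> VV[3]=[0, 2, 0, 3]
Event 5: LOCAL 0: VV[0][0]++ -> VV[0]=[1, 0, 0, 0]
Event 6: SEND 1->3: VV[1][1]++ -> VV[1]=[0, 3, 0, 0], msg_vec=[0, 3, 0, 0]; VV[3]=max(VV[3],msg_vec) then VV[3][3]++ -> VV[3]=[0, 3, 0, 4]
Event 7: SEND 3->0: VV[3][3]++ -> VV[3]=[0, 3, 0, 5], msg_vec=[0, 3, 0, 5]; VV[0]=max(VV[0],msg_vec) then VV[0][0]++ -> VV[0]=[2, 3, 0, 5]
Event 8: LOCAL 2: VV[2][2]++ -> VV[2]=[0, 1, 2, 0]
Event 1 stamp: [0, 1, 0, 0]
Event 5 stamp: [1, 0, 0, 0]
[0, 1, 0, 0] <= [1, 0, 0, 0]? False. Equal? False. Happens-before: False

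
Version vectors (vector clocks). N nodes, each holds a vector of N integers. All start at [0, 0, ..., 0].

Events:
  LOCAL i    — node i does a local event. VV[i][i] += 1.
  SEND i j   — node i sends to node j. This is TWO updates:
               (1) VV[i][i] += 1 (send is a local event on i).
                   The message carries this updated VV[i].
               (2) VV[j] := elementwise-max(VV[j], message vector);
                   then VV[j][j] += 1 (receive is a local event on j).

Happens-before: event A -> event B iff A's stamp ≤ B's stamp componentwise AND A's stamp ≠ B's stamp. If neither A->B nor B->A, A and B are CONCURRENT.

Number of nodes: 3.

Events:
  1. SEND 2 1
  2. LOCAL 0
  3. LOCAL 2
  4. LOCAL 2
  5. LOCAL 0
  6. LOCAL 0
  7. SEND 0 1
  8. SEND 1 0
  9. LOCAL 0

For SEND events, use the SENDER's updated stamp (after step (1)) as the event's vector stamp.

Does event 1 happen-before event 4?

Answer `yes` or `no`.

Answer: yes

Derivation:
Initial: VV[0]=[0, 0, 0]
Initial: VV[1]=[0, 0, 0]
Initial: VV[2]=[0, 0, 0]
Event 1: SEND 2->1: VV[2][2]++ -> VV[2]=[0, 0, 1], msg_vec=[0, 0, 1]; VV[1]=max(VV[1],msg_vec) then VV[1][1]++ -> VV[1]=[0, 1, 1]
Event 2: LOCAL 0: VV[0][0]++ -> VV[0]=[1, 0, 0]
Event 3: LOCAL 2: VV[2][2]++ -> VV[2]=[0, 0, 2]
Event 4: LOCAL 2: VV[2][2]++ -> VV[2]=[0, 0, 3]
Event 5: LOCAL 0: VV[0][0]++ -> VV[0]=[2, 0, 0]
Event 6: LOCAL 0: VV[0][0]++ -> VV[0]=[3, 0, 0]
Event 7: SEND 0->1: VV[0][0]++ -> VV[0]=[4, 0, 0], msg_vec=[4, 0, 0]; VV[1]=max(VV[1],msg_vec) then VV[1][1]++ -> VV[1]=[4, 2, 1]
Event 8: SEND 1->0: VV[1][1]++ -> VV[1]=[4, 3, 1], msg_vec=[4, 3, 1]; VV[0]=max(VV[0],msg_vec) then VV[0][0]++ -> VV[0]=[5, 3, 1]
Event 9: LOCAL 0: VV[0][0]++ -> VV[0]=[6, 3, 1]
Event 1 stamp: [0, 0, 1]
Event 4 stamp: [0, 0, 3]
[0, 0, 1] <= [0, 0, 3]? True. Equal? False. Happens-before: True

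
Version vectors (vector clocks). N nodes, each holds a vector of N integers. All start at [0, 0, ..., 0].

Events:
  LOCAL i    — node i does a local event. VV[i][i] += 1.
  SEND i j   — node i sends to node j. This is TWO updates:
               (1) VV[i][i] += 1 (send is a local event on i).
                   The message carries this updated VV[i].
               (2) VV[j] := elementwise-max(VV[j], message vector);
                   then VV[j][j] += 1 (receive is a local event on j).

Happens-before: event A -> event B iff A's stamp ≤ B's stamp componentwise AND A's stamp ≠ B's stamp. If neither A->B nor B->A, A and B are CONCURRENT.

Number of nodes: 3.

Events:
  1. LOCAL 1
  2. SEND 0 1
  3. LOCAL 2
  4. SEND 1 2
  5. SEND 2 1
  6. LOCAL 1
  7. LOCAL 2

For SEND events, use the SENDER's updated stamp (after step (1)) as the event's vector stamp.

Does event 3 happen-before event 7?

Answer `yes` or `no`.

Initial: VV[0]=[0, 0, 0]
Initial: VV[1]=[0, 0, 0]
Initial: VV[2]=[0, 0, 0]
Event 1: LOCAL 1: VV[1][1]++ -> VV[1]=[0, 1, 0]
Event 2: SEND 0->1: VV[0][0]++ -> VV[0]=[1, 0, 0], msg_vec=[1, 0, 0]; VV[1]=max(VV[1],msg_vec) then VV[1][1]++ -> VV[1]=[1, 2, 0]
Event 3: LOCAL 2: VV[2][2]++ -> VV[2]=[0, 0, 1]
Event 4: SEND 1->2: VV[1][1]++ -> VV[1]=[1, 3, 0], msg_vec=[1, 3, 0]; VV[2]=max(VV[2],msg_vec) then VV[2][2]++ -> VV[2]=[1, 3, 2]
Event 5: SEND 2->1: VV[2][2]++ -> VV[2]=[1, 3, 3], msg_vec=[1, 3, 3]; VV[1]=max(VV[1],msg_vec) then VV[1][1]++ -> VV[1]=[1, 4, 3]
Event 6: LOCAL 1: VV[1][1]++ -> VV[1]=[1, 5, 3]
Event 7: LOCAL 2: VV[2][2]++ -> VV[2]=[1, 3, 4]
Event 3 stamp: [0, 0, 1]
Event 7 stamp: [1, 3, 4]
[0, 0, 1] <= [1, 3, 4]? True. Equal? False. Happens-before: True

Answer: yes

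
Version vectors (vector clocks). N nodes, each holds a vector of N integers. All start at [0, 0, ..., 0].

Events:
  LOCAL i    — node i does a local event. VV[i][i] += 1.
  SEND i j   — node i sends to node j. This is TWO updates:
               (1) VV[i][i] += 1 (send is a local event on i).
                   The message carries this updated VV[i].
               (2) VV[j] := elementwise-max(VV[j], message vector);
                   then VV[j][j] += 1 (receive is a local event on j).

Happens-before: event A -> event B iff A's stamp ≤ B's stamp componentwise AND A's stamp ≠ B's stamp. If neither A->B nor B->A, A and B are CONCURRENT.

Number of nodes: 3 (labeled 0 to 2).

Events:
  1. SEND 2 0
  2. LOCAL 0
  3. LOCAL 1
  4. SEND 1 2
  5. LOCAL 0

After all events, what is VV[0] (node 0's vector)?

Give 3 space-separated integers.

Initial: VV[0]=[0, 0, 0]
Initial: VV[1]=[0, 0, 0]
Initial: VV[2]=[0, 0, 0]
Event 1: SEND 2->0: VV[2][2]++ -> VV[2]=[0, 0, 1], msg_vec=[0, 0, 1]; VV[0]=max(VV[0],msg_vec) then VV[0][0]++ -> VV[0]=[1, 0, 1]
Event 2: LOCAL 0: VV[0][0]++ -> VV[0]=[2, 0, 1]
Event 3: LOCAL 1: VV[1][1]++ -> VV[1]=[0, 1, 0]
Event 4: SEND 1->2: VV[1][1]++ -> VV[1]=[0, 2, 0], msg_vec=[0, 2, 0]; VV[2]=max(VV[2],msg_vec) then VV[2][2]++ -> VV[2]=[0, 2, 2]
Event 5: LOCAL 0: VV[0][0]++ -> VV[0]=[3, 0, 1]
Final vectors: VV[0]=[3, 0, 1]; VV[1]=[0, 2, 0]; VV[2]=[0, 2, 2]

Answer: 3 0 1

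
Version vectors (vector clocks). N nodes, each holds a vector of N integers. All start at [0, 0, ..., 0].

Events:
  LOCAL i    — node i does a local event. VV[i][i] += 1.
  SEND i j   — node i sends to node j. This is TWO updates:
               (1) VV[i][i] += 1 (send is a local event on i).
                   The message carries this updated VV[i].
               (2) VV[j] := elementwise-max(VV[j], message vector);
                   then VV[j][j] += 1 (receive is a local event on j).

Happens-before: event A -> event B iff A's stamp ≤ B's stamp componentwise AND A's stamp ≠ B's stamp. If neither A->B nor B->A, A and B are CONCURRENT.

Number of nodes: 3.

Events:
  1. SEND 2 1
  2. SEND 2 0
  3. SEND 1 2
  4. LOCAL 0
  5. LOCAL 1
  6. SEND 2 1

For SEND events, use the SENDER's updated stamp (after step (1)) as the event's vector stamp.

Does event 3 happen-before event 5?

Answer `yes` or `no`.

Answer: yes

Derivation:
Initial: VV[0]=[0, 0, 0]
Initial: VV[1]=[0, 0, 0]
Initial: VV[2]=[0, 0, 0]
Event 1: SEND 2->1: VV[2][2]++ -> VV[2]=[0, 0, 1], msg_vec=[0, 0, 1]; VV[1]=max(VV[1],msg_vec) then VV[1][1]++ -> VV[1]=[0, 1, 1]
Event 2: SEND 2->0: VV[2][2]++ -> VV[2]=[0, 0, 2], msg_vec=[0, 0, 2]; VV[0]=max(VV[0],msg_vec) then VV[0][0]++ -> VV[0]=[1, 0, 2]
Event 3: SEND 1->2: VV[1][1]++ -> VV[1]=[0, 2, 1], msg_vec=[0, 2, 1]; VV[2]=max(VV[2],msg_vec) then VV[2][2]++ -> VV[2]=[0, 2, 3]
Event 4: LOCAL 0: VV[0][0]++ -> VV[0]=[2, 0, 2]
Event 5: LOCAL 1: VV[1][1]++ -> VV[1]=[0, 3, 1]
Event 6: SEND 2->1: VV[2][2]++ -> VV[2]=[0, 2, 4], msg_vec=[0, 2, 4]; VV[1]=max(VV[1],msg_vec) then VV[1][1]++ -> VV[1]=[0, 4, 4]
Event 3 stamp: [0, 2, 1]
Event 5 stamp: [0, 3, 1]
[0, 2, 1] <= [0, 3, 1]? True. Equal? False. Happens-before: True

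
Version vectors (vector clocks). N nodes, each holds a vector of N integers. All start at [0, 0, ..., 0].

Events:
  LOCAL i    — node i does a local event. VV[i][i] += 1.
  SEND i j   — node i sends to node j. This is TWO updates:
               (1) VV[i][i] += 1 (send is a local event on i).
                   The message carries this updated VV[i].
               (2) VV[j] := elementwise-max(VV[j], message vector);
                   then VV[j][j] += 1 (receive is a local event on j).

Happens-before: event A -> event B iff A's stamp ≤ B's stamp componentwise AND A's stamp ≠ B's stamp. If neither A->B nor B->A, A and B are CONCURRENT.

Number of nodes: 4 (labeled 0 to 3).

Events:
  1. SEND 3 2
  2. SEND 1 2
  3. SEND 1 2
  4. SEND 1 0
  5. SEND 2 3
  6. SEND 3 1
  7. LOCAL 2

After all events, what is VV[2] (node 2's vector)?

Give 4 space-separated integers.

Initial: VV[0]=[0, 0, 0, 0]
Initial: VV[1]=[0, 0, 0, 0]
Initial: VV[2]=[0, 0, 0, 0]
Initial: VV[3]=[0, 0, 0, 0]
Event 1: SEND 3->2: VV[3][3]++ -> VV[3]=[0, 0, 0, 1], msg_vec=[0, 0, 0, 1]; VV[2]=max(VV[2],msg_vec) then VV[2][2]++ -> VV[2]=[0, 0, 1, 1]
Event 2: SEND 1->2: VV[1][1]++ -> VV[1]=[0, 1, 0, 0], msg_vec=[0, 1, 0, 0]; VV[2]=max(VV[2],msg_vec) then VV[2][2]++ -> VV[2]=[0, 1, 2, 1]
Event 3: SEND 1->2: VV[1][1]++ -> VV[1]=[0, 2, 0, 0], msg_vec=[0, 2, 0, 0]; VV[2]=max(VV[2],msg_vec) then VV[2][2]++ -> VV[2]=[0, 2, 3, 1]
Event 4: SEND 1->0: VV[1][1]++ -> VV[1]=[0, 3, 0, 0], msg_vec=[0, 3, 0, 0]; VV[0]=max(VV[0],msg_vec) then VV[0][0]++ -> VV[0]=[1, 3, 0, 0]
Event 5: SEND 2->3: VV[2][2]++ -> VV[2]=[0, 2, 4, 1], msg_vec=[0, 2, 4, 1]; VV[3]=max(VV[3],msg_vec) then VV[3][3]++ -> VV[3]=[0, 2, 4, 2]
Event 6: SEND 3->1: VV[3][3]++ -> VV[3]=[0, 2, 4, 3], msg_vec=[0, 2, 4, 3]; VV[1]=max(VV[1],msg_vec) then VV[1][1]++ -> VV[1]=[0, 4, 4, 3]
Event 7: LOCAL 2: VV[2][2]++ -> VV[2]=[0, 2, 5, 1]
Final vectors: VV[0]=[1, 3, 0, 0]; VV[1]=[0, 4, 4, 3]; VV[2]=[0, 2, 5, 1]; VV[3]=[0, 2, 4, 3]

Answer: 0 2 5 1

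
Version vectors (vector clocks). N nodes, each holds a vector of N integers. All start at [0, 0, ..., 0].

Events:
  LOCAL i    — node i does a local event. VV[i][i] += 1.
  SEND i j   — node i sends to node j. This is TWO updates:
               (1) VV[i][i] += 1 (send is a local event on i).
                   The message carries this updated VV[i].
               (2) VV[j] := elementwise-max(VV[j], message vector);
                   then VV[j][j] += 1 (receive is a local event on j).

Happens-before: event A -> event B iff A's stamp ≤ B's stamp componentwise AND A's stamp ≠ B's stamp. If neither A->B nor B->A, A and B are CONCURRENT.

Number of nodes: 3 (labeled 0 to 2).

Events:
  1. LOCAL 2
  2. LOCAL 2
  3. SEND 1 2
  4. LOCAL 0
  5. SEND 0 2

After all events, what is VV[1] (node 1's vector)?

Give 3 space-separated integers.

Initial: VV[0]=[0, 0, 0]
Initial: VV[1]=[0, 0, 0]
Initial: VV[2]=[0, 0, 0]
Event 1: LOCAL 2: VV[2][2]++ -> VV[2]=[0, 0, 1]
Event 2: LOCAL 2: VV[2][2]++ -> VV[2]=[0, 0, 2]
Event 3: SEND 1->2: VV[1][1]++ -> VV[1]=[0, 1, 0], msg_vec=[0, 1, 0]; VV[2]=max(VV[2],msg_vec) then VV[2][2]++ -> VV[2]=[0, 1, 3]
Event 4: LOCAL 0: VV[0][0]++ -> VV[0]=[1, 0, 0]
Event 5: SEND 0->2: VV[0][0]++ -> VV[0]=[2, 0, 0], msg_vec=[2, 0, 0]; VV[2]=max(VV[2],msg_vec) then VV[2][2]++ -> VV[2]=[2, 1, 4]
Final vectors: VV[0]=[2, 0, 0]; VV[1]=[0, 1, 0]; VV[2]=[2, 1, 4]

Answer: 0 1 0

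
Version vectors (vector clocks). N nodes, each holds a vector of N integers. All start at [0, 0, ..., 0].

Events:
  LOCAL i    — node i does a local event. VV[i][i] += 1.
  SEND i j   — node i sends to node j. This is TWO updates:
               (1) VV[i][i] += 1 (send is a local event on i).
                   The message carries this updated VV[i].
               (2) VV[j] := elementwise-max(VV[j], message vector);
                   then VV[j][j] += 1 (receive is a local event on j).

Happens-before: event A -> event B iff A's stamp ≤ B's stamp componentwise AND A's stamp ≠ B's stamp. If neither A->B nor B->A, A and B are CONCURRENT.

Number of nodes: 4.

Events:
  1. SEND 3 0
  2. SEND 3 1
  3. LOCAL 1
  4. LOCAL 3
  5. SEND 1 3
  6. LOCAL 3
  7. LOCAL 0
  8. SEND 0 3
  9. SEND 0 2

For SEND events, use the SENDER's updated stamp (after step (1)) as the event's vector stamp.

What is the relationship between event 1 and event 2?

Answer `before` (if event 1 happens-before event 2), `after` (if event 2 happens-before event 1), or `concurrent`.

Answer: before

Derivation:
Initial: VV[0]=[0, 0, 0, 0]
Initial: VV[1]=[0, 0, 0, 0]
Initial: VV[2]=[0, 0, 0, 0]
Initial: VV[3]=[0, 0, 0, 0]
Event 1: SEND 3->0: VV[3][3]++ -> VV[3]=[0, 0, 0, 1], msg_vec=[0, 0, 0, 1]; VV[0]=max(VV[0],msg_vec) then VV[0][0]++ -> VV[0]=[1, 0, 0, 1]
Event 2: SEND 3->1: VV[3][3]++ -> VV[3]=[0, 0, 0, 2], msg_vec=[0, 0, 0, 2]; VV[1]=max(VV[1],msg_vec) then VV[1][1]++ -> VV[1]=[0, 1, 0, 2]
Event 3: LOCAL 1: VV[1][1]++ -> VV[1]=[0, 2, 0, 2]
Event 4: LOCAL 3: VV[3][3]++ -> VV[3]=[0, 0, 0, 3]
Event 5: SEND 1->3: VV[1][1]++ -> VV[1]=[0, 3, 0, 2], msg_vec=[0, 3, 0, 2]; VV[3]=max(VV[3],msg_vec) then VV[3][3]++ -> VV[3]=[0, 3, 0, 4]
Event 6: LOCAL 3: VV[3][3]++ -> VV[3]=[0, 3, 0, 5]
Event 7: LOCAL 0: VV[0][0]++ -> VV[0]=[2, 0, 0, 1]
Event 8: SEND 0->3: VV[0][0]++ -> VV[0]=[3, 0, 0, 1], msg_vec=[3, 0, 0, 1]; VV[3]=max(VV[3],msg_vec) then VV[3][3]++ -> VV[3]=[3, 3, 0, 6]
Event 9: SEND 0->2: VV[0][0]++ -> VV[0]=[4, 0, 0, 1], msg_vec=[4, 0, 0, 1]; VV[2]=max(VV[2],msg_vec) then VV[2][2]++ -> VV[2]=[4, 0, 1, 1]
Event 1 stamp: [0, 0, 0, 1]
Event 2 stamp: [0, 0, 0, 2]
[0, 0, 0, 1] <= [0, 0, 0, 2]? True
[0, 0, 0, 2] <= [0, 0, 0, 1]? False
Relation: before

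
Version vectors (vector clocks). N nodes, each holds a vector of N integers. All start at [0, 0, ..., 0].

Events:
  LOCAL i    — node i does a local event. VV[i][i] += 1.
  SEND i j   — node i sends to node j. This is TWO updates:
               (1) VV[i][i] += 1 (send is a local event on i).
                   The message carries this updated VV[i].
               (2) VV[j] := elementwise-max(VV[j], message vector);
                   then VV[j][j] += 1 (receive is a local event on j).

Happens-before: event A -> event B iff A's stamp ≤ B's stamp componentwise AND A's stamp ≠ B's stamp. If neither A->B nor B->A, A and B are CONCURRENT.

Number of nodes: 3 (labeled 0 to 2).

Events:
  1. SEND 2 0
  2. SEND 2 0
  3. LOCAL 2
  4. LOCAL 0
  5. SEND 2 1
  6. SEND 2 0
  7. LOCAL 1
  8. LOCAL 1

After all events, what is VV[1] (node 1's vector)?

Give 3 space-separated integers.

Answer: 0 3 4

Derivation:
Initial: VV[0]=[0, 0, 0]
Initial: VV[1]=[0, 0, 0]
Initial: VV[2]=[0, 0, 0]
Event 1: SEND 2->0: VV[2][2]++ -> VV[2]=[0, 0, 1], msg_vec=[0, 0, 1]; VV[0]=max(VV[0],msg_vec) then VV[0][0]++ -> VV[0]=[1, 0, 1]
Event 2: SEND 2->0: VV[2][2]++ -> VV[2]=[0, 0, 2], msg_vec=[0, 0, 2]; VV[0]=max(VV[0],msg_vec) then VV[0][0]++ -> VV[0]=[2, 0, 2]
Event 3: LOCAL 2: VV[2][2]++ -> VV[2]=[0, 0, 3]
Event 4: LOCAL 0: VV[0][0]++ -> VV[0]=[3, 0, 2]
Event 5: SEND 2->1: VV[2][2]++ -> VV[2]=[0, 0, 4], msg_vec=[0, 0, 4]; VV[1]=max(VV[1],msg_vec) then VV[1][1]++ -> VV[1]=[0, 1, 4]
Event 6: SEND 2->0: VV[2][2]++ -> VV[2]=[0, 0, 5], msg_vec=[0, 0, 5]; VV[0]=max(VV[0],msg_vec) then VV[0][0]++ -> VV[0]=[4, 0, 5]
Event 7: LOCAL 1: VV[1][1]++ -> VV[1]=[0, 2, 4]
Event 8: LOCAL 1: VV[1][1]++ -> VV[1]=[0, 3, 4]
Final vectors: VV[0]=[4, 0, 5]; VV[1]=[0, 3, 4]; VV[2]=[0, 0, 5]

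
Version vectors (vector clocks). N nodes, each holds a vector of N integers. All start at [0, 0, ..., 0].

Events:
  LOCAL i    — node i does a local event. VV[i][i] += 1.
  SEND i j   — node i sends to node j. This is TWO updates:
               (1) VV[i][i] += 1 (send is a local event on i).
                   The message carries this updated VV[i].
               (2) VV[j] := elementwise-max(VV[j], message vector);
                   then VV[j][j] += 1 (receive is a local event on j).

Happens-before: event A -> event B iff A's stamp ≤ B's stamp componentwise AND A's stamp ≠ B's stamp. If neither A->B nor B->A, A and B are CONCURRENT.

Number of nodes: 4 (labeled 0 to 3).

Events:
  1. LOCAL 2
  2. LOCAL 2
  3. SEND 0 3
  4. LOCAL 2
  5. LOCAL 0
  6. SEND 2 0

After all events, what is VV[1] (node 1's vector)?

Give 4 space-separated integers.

Initial: VV[0]=[0, 0, 0, 0]
Initial: VV[1]=[0, 0, 0, 0]
Initial: VV[2]=[0, 0, 0, 0]
Initial: VV[3]=[0, 0, 0, 0]
Event 1: LOCAL 2: VV[2][2]++ -> VV[2]=[0, 0, 1, 0]
Event 2: LOCAL 2: VV[2][2]++ -> VV[2]=[0, 0, 2, 0]
Event 3: SEND 0->3: VV[0][0]++ -> VV[0]=[1, 0, 0, 0], msg_vec=[1, 0, 0, 0]; VV[3]=max(VV[3],msg_vec) then VV[3][3]++ -> VV[3]=[1, 0, 0, 1]
Event 4: LOCAL 2: VV[2][2]++ -> VV[2]=[0, 0, 3, 0]
Event 5: LOCAL 0: VV[0][0]++ -> VV[0]=[2, 0, 0, 0]
Event 6: SEND 2->0: VV[2][2]++ -> VV[2]=[0, 0, 4, 0], msg_vec=[0, 0, 4, 0]; VV[0]=max(VV[0],msg_vec) then VV[0][0]++ -> VV[0]=[3, 0, 4, 0]
Final vectors: VV[0]=[3, 0, 4, 0]; VV[1]=[0, 0, 0, 0]; VV[2]=[0, 0, 4, 0]; VV[3]=[1, 0, 0, 1]

Answer: 0 0 0 0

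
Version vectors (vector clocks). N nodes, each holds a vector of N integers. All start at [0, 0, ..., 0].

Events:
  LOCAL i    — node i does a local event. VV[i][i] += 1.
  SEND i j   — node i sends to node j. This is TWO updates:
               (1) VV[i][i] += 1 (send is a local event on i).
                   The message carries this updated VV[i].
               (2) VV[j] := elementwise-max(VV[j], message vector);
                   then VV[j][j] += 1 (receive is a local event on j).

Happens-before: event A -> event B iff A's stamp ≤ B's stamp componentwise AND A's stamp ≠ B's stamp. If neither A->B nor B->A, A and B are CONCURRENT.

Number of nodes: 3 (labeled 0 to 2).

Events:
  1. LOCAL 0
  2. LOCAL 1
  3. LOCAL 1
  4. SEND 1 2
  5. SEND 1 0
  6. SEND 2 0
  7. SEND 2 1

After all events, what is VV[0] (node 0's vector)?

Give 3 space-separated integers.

Answer: 3 4 2

Derivation:
Initial: VV[0]=[0, 0, 0]
Initial: VV[1]=[0, 0, 0]
Initial: VV[2]=[0, 0, 0]
Event 1: LOCAL 0: VV[0][0]++ -> VV[0]=[1, 0, 0]
Event 2: LOCAL 1: VV[1][1]++ -> VV[1]=[0, 1, 0]
Event 3: LOCAL 1: VV[1][1]++ -> VV[1]=[0, 2, 0]
Event 4: SEND 1->2: VV[1][1]++ -> VV[1]=[0, 3, 0], msg_vec=[0, 3, 0]; VV[2]=max(VV[2],msg_vec) then VV[2][2]++ -> VV[2]=[0, 3, 1]
Event 5: SEND 1->0: VV[1][1]++ -> VV[1]=[0, 4, 0], msg_vec=[0, 4, 0]; VV[0]=max(VV[0],msg_vec) then VV[0][0]++ -> VV[0]=[2, 4, 0]
Event 6: SEND 2->0: VV[2][2]++ -> VV[2]=[0, 3, 2], msg_vec=[0, 3, 2]; VV[0]=max(VV[0],msg_vec) then VV[0][0]++ -> VV[0]=[3, 4, 2]
Event 7: SEND 2->1: VV[2][2]++ -> VV[2]=[0, 3, 3], msg_vec=[0, 3, 3]; VV[1]=max(VV[1],msg_vec) then VV[1][1]++ -> VV[1]=[0, 5, 3]
Final vectors: VV[0]=[3, 4, 2]; VV[1]=[0, 5, 3]; VV[2]=[0, 3, 3]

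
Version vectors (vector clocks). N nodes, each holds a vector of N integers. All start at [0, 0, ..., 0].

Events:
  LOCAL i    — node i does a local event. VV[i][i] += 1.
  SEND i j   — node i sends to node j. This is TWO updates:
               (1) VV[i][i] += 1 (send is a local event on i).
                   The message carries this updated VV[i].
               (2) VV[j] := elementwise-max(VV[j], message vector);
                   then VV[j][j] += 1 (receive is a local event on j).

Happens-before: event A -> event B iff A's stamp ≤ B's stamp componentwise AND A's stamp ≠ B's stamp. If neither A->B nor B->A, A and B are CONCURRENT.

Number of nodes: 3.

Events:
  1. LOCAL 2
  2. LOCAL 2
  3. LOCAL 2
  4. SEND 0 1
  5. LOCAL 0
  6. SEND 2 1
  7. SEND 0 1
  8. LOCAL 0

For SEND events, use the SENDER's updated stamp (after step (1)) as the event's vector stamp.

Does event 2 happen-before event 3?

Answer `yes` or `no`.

Initial: VV[0]=[0, 0, 0]
Initial: VV[1]=[0, 0, 0]
Initial: VV[2]=[0, 0, 0]
Event 1: LOCAL 2: VV[2][2]++ -> VV[2]=[0, 0, 1]
Event 2: LOCAL 2: VV[2][2]++ -> VV[2]=[0, 0, 2]
Event 3: LOCAL 2: VV[2][2]++ -> VV[2]=[0, 0, 3]
Event 4: SEND 0->1: VV[0][0]++ -> VV[0]=[1, 0, 0], msg_vec=[1, 0, 0]; VV[1]=max(VV[1],msg_vec) then VV[1][1]++ -> VV[1]=[1, 1, 0]
Event 5: LOCAL 0: VV[0][0]++ -> VV[0]=[2, 0, 0]
Event 6: SEND 2->1: VV[2][2]++ -> VV[2]=[0, 0, 4], msg_vec=[0, 0, 4]; VV[1]=max(VV[1],msg_vec) then VV[1][1]++ -> VV[1]=[1, 2, 4]
Event 7: SEND 0->1: VV[0][0]++ -> VV[0]=[3, 0, 0], msg_vec=[3, 0, 0]; VV[1]=max(VV[1],msg_vec) then VV[1][1]++ -> VV[1]=[3, 3, 4]
Event 8: LOCAL 0: VV[0][0]++ -> VV[0]=[4, 0, 0]
Event 2 stamp: [0, 0, 2]
Event 3 stamp: [0, 0, 3]
[0, 0, 2] <= [0, 0, 3]? True. Equal? False. Happens-before: True

Answer: yes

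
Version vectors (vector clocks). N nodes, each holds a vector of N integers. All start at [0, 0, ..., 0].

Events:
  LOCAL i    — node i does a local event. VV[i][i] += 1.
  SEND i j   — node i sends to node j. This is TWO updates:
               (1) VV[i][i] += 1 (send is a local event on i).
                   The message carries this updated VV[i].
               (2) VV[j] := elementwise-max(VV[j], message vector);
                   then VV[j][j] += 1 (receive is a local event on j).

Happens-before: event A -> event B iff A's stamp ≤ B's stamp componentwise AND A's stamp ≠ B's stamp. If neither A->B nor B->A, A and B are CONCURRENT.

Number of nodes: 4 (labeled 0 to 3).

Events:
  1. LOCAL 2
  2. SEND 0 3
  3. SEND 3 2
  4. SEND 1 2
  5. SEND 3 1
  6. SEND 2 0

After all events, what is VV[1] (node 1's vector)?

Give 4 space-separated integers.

Initial: VV[0]=[0, 0, 0, 0]
Initial: VV[1]=[0, 0, 0, 0]
Initial: VV[2]=[0, 0, 0, 0]
Initial: VV[3]=[0, 0, 0, 0]
Event 1: LOCAL 2: VV[2][2]++ -> VV[2]=[0, 0, 1, 0]
Event 2: SEND 0->3: VV[0][0]++ -> VV[0]=[1, 0, 0, 0], msg_vec=[1, 0, 0, 0]; VV[3]=max(VV[3],msg_vec) then VV[3][3]++ -> VV[3]=[1, 0, 0, 1]
Event 3: SEND 3->2: VV[3][3]++ -> VV[3]=[1, 0, 0, 2], msg_vec=[1, 0, 0, 2]; VV[2]=max(VV[2],msg_vec) then VV[2][2]++ -> VV[2]=[1, 0, 2, 2]
Event 4: SEND 1->2: VV[1][1]++ -> VV[1]=[0, 1, 0, 0], msg_vec=[0, 1, 0, 0]; VV[2]=max(VV[2],msg_vec) then VV[2][2]++ -> VV[2]=[1, 1, 3, 2]
Event 5: SEND 3->1: VV[3][3]++ -> VV[3]=[1, 0, 0, 3], msg_vec=[1, 0, 0, 3]; VV[1]=max(VV[1],msg_vec) then VV[1][1]++ -> VV[1]=[1, 2, 0, 3]
Event 6: SEND 2->0: VV[2][2]++ -> VV[2]=[1, 1, 4, 2], msg_vec=[1, 1, 4, 2]; VV[0]=max(VV[0],msg_vec) then VV[0][0]++ -> VV[0]=[2, 1, 4, 2]
Final vectors: VV[0]=[2, 1, 4, 2]; VV[1]=[1, 2, 0, 3]; VV[2]=[1, 1, 4, 2]; VV[3]=[1, 0, 0, 3]

Answer: 1 2 0 3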